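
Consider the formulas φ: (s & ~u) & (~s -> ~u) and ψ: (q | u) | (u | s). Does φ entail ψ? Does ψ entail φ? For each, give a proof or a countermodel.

(⟹) Assume the antecedent. If q is true, (q | u) | (u | s) reduces to true regardless of the other variables. If q is false, the antecedent forces (q = F, u = F, s = T), and (q | u) | (u | s) holds there. Either way (q | u) | (u | s) holds.

(⟸) This fails. Under q = T, u = F, s = F, the left side is false but the right side is true.

Only the forward direction holds.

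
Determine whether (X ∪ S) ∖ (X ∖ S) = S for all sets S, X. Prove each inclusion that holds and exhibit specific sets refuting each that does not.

Forward inclusion. Let x ∈ (X ∪ S) ∖ (X ∖ S). Then either x ∈ S and x ∉ X; or x ∈ S ∩ X. In each case x ∈ S, so (X ∪ S) ∖ (X ∖ S) ⊆ S.

Reverse inclusion. Let x ∈ S. Then either x ∈ S and x ∉ X; or x ∈ S ∩ X. In each case x ∈ (X ∪ S) ∖ (X ∖ S), so S ⊆ (X ∪ S) ∖ (X ∖ S).

The two sets are equal.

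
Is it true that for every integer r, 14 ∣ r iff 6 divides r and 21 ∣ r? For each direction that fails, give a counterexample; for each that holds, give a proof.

(⟹) This fails: take r = 14. Certainly 14 ∣ 14, but 6 ∤ 14.

(⟸) Suppose 6 ∣ r and 21 ∣ r. Any common multiple of 6 and 21 is a multiple of their lcm; here lcm(6, 21) = 6·21/gcd(6, 21) = 126/3 = 42, so 42 ∣ r. Since 14 ∣ 42, it follows that 14 ∣ r.

Only the reverse direction holds.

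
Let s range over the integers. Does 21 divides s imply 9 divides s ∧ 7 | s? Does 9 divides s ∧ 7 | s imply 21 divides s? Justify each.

[⇐] Suppose 9 ∣ s and 7 ∣ s. Any common multiple of 9 and 7 is a multiple of their lcm; here gcd(9, 7) = 1, so lcm(9, 7) = 9·7 = 63, so 63 ∣ s. Since 21 ∣ 63, it follows that 21 ∣ s.

[⇒] This fails: take s = 21. Certainly 21 ∣ 21, but 9 ∤ 21.

(⇒) fails; (⇐) holds.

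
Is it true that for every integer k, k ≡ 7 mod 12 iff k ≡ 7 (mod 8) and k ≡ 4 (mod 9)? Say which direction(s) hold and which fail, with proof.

Only the reverse direction holds.

(←) If k ≡ 7 (mod 8) and k ≡ 4 (mod 9), then by the Chinese remainder theorem k ≡ 31 (mod 72). Since 31 ≡ 7 (mod 12) and 12 ∣ 72, we get k ≡ 7 (mod 12).

(→) This fails: k = 67 gives 67 ≡ 7 (mod 12) but 67 ≡ 3 (mod 8), so the conjunction on the right does not hold.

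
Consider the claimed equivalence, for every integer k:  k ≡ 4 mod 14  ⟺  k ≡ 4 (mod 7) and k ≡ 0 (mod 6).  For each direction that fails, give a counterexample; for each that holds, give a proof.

Not equivalent: only (⇐) holds.

[⇒] This fails: k = 32 gives 32 ≡ 4 (mod 14) but 32 ≡ 2 (mod 6), so the conjunction on the right does not hold.

[⇐] Conversely, if k ≡ 4 (mod 7) and k ≡ 0 (mod 6), then by the Chinese remainder theorem k ≡ 18 (mod 42). Since 18 ≡ 4 (mod 14) and 14 ∣ 42, we get k ≡ 4 (mod 14).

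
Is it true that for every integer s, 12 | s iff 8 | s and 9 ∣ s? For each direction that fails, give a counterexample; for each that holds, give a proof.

[⇒] This fails: take s = 12. Certainly 12 ∣ 12, but 8 ∤ 12.

[⇐] Suppose 8 ∣ s and 9 ∣ s. Any common multiple of 8 and 9 is a multiple of their lcm; here gcd(8, 9) = 1, so lcm(8, 9) = 8·9 = 72, so 72 ∣ s. Since 12 ∣ 72, it follows that 12 ∣ s.

Only the converse holds.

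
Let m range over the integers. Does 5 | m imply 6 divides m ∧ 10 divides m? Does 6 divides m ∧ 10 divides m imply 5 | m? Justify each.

(⇒) This fails: take m = 5. Certainly 5 ∣ 5, but 6 ∤ 5.

(⇐) Suppose 6 ∣ m and 10 ∣ m. Any common multiple of 6 and 10 is a multiple of their lcm; here lcm(6, 10) = 6·10/gcd(6, 10) = 60/2 = 30, so 30 ∣ m. Since 5 ∣ 30, it follows that 5 ∣ m.

Not equivalent: only (⇐) holds.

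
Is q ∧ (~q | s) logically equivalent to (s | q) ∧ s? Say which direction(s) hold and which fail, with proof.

Not equivalent: only (⇒) holds.

[⇒] Assume the antecedent. If s is true, (s | q) ∧ s reduces to true regardless of the other variables. If s is false, the antecedent cannot hold. Either way (s | q) ∧ s holds.

[⇐] This fails. Under s = T, q = F, the left side is false but the right side is true.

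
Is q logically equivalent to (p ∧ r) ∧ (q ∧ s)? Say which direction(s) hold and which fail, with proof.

(⟸) Assume the antecedent. If q is true, q reduces to true regardless of the other variables. If q is false, the antecedent cannot hold. Either way q holds.

(⟹) This fails. Under q = T, p = F, r = F, s = F, the left side is true but the right side is false.

Only the converse holds.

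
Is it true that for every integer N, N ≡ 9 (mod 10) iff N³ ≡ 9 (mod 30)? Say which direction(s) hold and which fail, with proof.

[⇒] This fails: take N = 19. Then 19 ≡ 9 (mod 10), but 19³ = 6859 ≡ 19 (mod 30), not 9.

[⇐] Conversely, the residues r modulo 30 with r³ ≡ 9 (mod 30) are exactly {9}, and each is ≡ 9 (mod 10).

Only the reverse direction holds.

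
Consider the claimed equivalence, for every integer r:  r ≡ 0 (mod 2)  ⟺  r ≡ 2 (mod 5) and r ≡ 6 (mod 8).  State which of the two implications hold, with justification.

Only the reverse direction holds.

(⇒) This fails: r = 0 gives 0 ≡ 0 (mod 2) but 0 ≡ 0 (mod 5), so the conjunction on the right does not hold.

(⇐) Conversely, if r ≡ 2 (mod 5) and r ≡ 6 (mod 8), then by the Chinese remainder theorem r ≡ 22 (mod 40). Since 22 ≡ 0 (mod 2) and 2 ∣ 40, we get r ≡ 0 (mod 2).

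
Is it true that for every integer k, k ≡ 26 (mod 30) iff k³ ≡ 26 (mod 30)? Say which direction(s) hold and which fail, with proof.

(⟹) Suppose k ≡ 26 (mod 30). Write k = 30j + 26. Then (30j + 26)³ = 27000j³ + 70200j² + 60840j + 17576 = 30(900j³ + 2340j² + 2028j + 585) + 26, so k³ ≡ 26 (mod 30).

(⟸) Conversely, suppose k³ ≡ 26 (mod 30). The only residue r in {0, …, 29} with r³ ≡ 26 (mod 30) is r = 26, so k ≡ 26 (mod 30).

The biconditional holds.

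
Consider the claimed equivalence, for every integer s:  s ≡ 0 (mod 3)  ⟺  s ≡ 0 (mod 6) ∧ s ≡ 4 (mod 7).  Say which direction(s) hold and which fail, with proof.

Not equivalent: only (⇐) holds.

(⟹) This fails: s = 0 gives 0 ≡ 0 (mod 3) but 0 ≡ 0 (mod 7), so the conjunction on the right does not hold.

(⟸) Conversely, if s ≡ 0 (mod 6) and s ≡ 4 (mod 7), then by the Chinese remainder theorem s ≡ 18 (mod 42). Since 18 ≡ 0 (mod 3) and 3 ∣ 42, we get s ≡ 0 (mod 3).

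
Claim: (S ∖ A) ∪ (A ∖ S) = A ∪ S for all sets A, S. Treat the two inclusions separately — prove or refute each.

(⊆) Let x ∈ (S ∖ A) ∪ (A ∖ S). Then either x ∈ A and x ∉ S; or x ∈ S and x ∉ A. In each case x ∈ A ∪ S, so (S ∖ A) ∪ (A ∖ S) ⊆ A ∪ S.

(⊇) This inclusion fails. Take A = {1}, S = {1}; then 1 ∈ A ∪ S but 1 ∉ (S ∖ A) ∪ (A ∖ S).

Only the forward inclusion holds.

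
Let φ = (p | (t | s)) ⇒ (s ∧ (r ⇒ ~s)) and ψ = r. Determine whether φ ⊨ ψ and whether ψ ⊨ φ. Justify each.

(⟹) This fails. Under s = F, p = F, r = F, t = F, the left side is true but the right side is false.

(⟸) This fails. Under s = T, p = F, r = T, t = F, the left side is false but the right side is true.

(⇒) fails and (⇐) fails.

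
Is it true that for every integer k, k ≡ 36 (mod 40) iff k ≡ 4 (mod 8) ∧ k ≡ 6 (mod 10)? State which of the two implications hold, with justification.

(⇐) If k ≡ 4 (mod 8) and k ≡ 6 (mod 10), then by the Chinese remainder theorem k ≡ 36 (mod 40). This is exactly k ≡ 36 (mod 40).

(⇒) Suppose k ≡ 36 (mod 40); write k = 40j + 36. Since 8 ∣ 40, reducing mod 8 gives k ≡ 36 ≡ 4 (mod 8); since 10 ∣ 40, reducing mod 10 gives k ≡ 36 ≡ 6 (mod 10).

Both implications hold.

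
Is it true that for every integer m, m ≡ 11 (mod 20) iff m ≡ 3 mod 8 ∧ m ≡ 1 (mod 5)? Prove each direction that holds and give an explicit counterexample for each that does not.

Only the converse holds.

Forward direction. This fails: m = 31 gives 31 ≡ 11 (mod 20) but 31 ≡ 7 (mod 8), so the conjunction on the right does not hold.

Converse. If m ≡ 3 (mod 8) and m ≡ 1 (mod 5), then by the Chinese remainder theorem m ≡ 11 (mod 40). Since 11 ≡ 11 (mod 20) and 20 ∣ 40, we get m ≡ 11 (mod 20).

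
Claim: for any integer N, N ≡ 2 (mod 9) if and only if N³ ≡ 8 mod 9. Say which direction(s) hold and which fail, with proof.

(→) Suppose N ≡ 2 (mod 9). Write N = 9j + 2. Then (9j + 2)³ = 729j³ + 486j² + 108j + 8 = 9(81j³ + 54j² + 12j) + 8, so N³ ≡ 8 (mod 9).

(←) This fails: take N = 5. Then 5³ = 125 ≡ 8 (mod 9), yet 5 ≡ 5 (mod 9), not 2.

Only the forward implication holds.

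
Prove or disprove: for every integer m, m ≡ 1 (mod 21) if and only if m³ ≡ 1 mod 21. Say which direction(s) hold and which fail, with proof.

(⟸) This fails: take m = 4. Then 4³ = 64 ≡ 1 (mod 21), yet 4 ≡ 4 (mod 21), not 1.

(⟹) Suppose m ≡ 1 (mod 21). Write m = 21j + 1. Then (21j + 1)³ = 9261j³ + 1323j² + 63j + 1 = 21(441j³ + 63j² + 3j) + 1, so m³ ≡ 1 (mod 21).

Not equivalent: only (⇒) holds.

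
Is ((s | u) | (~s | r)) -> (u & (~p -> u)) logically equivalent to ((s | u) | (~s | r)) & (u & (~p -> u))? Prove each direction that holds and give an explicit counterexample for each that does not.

(⇒) Assume the antecedent. If u is true, the consequent reduces to true regardless of the other variables. If u is false, the antecedent cannot hold. Either way the consequent holds.

(⇐) Assume the antecedent. If u is true, the consequent reduces to true regardless of the other variables. If u is false, the antecedent cannot hold. Either way the consequent holds.

Both implications hold.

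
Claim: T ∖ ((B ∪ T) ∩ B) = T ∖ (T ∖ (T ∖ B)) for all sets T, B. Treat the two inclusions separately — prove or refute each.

Forward inclusion. Let x ∈ T ∖ ((B ∪ T) ∩ B). Then x ∈ T and x ∉ B, from which x ∈ T ∖ (T ∖ (T ∖ B)).

Reverse inclusion. Let x ∈ T ∖ (T ∖ (T ∖ B)). Then x ∈ T and x ∉ B, from which x ∈ T ∖ ((B ∪ T) ∩ B).

Both inclusions hold; the sets are equal.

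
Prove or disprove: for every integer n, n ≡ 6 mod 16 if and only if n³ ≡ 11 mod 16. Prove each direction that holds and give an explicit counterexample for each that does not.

(→) This fails: take n = 6. Then 6 ≡ 6 (mod 16), but 6³ = 216 ≡ 8 (mod 16), not 11.

(←) This fails: take n = 3. Then 3³ = 27 ≡ 11 (mod 16), yet 3 ≡ 3 (mod 16), not 6.

Neither direction holds.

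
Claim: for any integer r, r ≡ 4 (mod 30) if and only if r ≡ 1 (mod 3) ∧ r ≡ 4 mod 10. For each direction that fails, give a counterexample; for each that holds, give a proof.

The biconditional holds.

[⇐] If r ≡ 1 (mod 3) and r ≡ 4 (mod 10), then by the Chinese remainder theorem r ≡ 4 (mod 30). This is exactly r ≡ 4 (mod 30).

[⇒] Suppose r ≡ 4 (mod 30); write r = 30j + 4. Since 3 ∣ 30, reducing mod 3 gives r ≡ 4 ≡ 1 (mod 3); since 10 ∣ 30, reducing mod 10 gives r ≡ 4 (mod 10).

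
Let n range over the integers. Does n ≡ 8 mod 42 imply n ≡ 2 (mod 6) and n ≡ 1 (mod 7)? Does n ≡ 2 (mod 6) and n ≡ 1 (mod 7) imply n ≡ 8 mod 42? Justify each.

[⇐] If n ≡ 2 (mod 6) and n ≡ 1 (mod 7), then by the Chinese remainder theorem n ≡ 8 (mod 42). This is exactly n ≡ 8 (mod 42).

[⇒] Suppose n ≡ 8 (mod 42); write n = 42j + 8. Since 6 ∣ 42, reducing mod 6 gives n ≡ 8 ≡ 2 (mod 6); since 7 ∣ 42, reducing mod 7 gives n ≡ 8 ≡ 1 (mod 7).

Both directions hold.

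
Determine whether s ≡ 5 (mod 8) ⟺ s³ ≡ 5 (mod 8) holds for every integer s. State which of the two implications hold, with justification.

(⇒) Suppose s ≡ 5 (mod 8). Write s = 8j + 5. Then (8j + 5)³ = 512j³ + 960j² + 600j + 125 = 8(64j³ + 120j² + 75j + 15) + 5, so s³ ≡ 5 (mod 8).

(⇐) For the converse, argue contrapositively. If s ≢ 5 (mod 8), then s is congruent to one of 0, 1, 2, 3, 4, 6, 7 modulo 8, and these give s³ ≡ 0, 1, 0, 3, 0, 0, 7 respectively — never 5.

Both directions hold; the statement is true.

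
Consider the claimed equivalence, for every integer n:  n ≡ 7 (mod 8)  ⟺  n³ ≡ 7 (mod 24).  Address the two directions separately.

(⇒) fails; (⇐) holds.

Forward direction. This fails: take n = 15. Then 15 ≡ 7 (mod 8), but 15³ = 3375 ≡ 15 (mod 24), not 7.

Converse. The residues r modulo 24 with r³ ≡ 7 (mod 24) are exactly {7}, and each is ≡ 7 (mod 8).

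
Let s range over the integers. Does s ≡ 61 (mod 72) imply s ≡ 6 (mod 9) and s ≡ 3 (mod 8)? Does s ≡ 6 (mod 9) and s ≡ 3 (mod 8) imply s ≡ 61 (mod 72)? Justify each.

(⇒) This fails: s = 61 gives 61 ≡ 61 (mod 72) but 61 ≡ 7 (mod 9), so the conjunction on the right does not hold.

(⇐) This fails: s = 51 satisfies both congruences on the right (51 ≡ 6 mod 9 and 51 ≡ 3 mod 8) yet 51 ≡ 51 (mod 72), not 61.

Neither direction holds.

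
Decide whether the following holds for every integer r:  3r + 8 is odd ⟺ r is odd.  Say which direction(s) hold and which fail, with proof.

(→) Suppose 3r + 8 is odd. Since 3 is odd, 3r and r have the same parity, so 3r + 8 ≡ r + 8 (mod 2). As 8 is even, 3r + 8 is odd exactly when r is odd. Thus r is odd.

(←) Conversely, suppose r is odd; write r = 2j + 1. Then 3r + 8 = 3·(2j + 1) + 8 = 2·3j + 11, which is odd.

Both directions hold; the statement is true.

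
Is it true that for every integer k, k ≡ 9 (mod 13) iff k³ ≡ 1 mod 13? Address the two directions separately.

Converse. This fails: take k = 1. Then 1³ = 1 ≡ 1 (mod 13), yet 1 ≡ 1 (mod 13), not 9.

Forward direction. Suppose k ≡ 9 (mod 13). Write k = 13j + 9. Then (13j + 9)³ = 2197j³ + 4563j² + 3159j + 729 = 13(169j³ + 351j² + 243j + 56) + 1, so k³ ≡ 1 (mod 13).

Only the forward direction holds.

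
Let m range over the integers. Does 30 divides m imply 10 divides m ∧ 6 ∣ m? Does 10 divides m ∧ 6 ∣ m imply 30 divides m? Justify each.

Equivalent; both directions hold.

(⇒) If 30 ∣ m, write m = 30q. Since 30 = 3·10, m = 10·(3q), so 10 ∣ m; and since 30 = 5·6, m = 6·(5q), so 6 ∣ m.

(⇐) Suppose 10 ∣ m and 6 ∣ m. Any common multiple of 10 and 6 is a multiple of their lcm; here lcm(10, 6) = 10·6/gcd(10, 6) = 60/2 = 30, so 30 ∣ m.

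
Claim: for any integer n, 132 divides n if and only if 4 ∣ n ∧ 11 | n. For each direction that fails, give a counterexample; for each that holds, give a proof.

Not equivalent: only (⇒) holds.

(⟸) This fails: take n = 44. Both 4 ∣ 44 and 11 ∣ 44, yet 44 is not a multiple of 132 (since 44 = 0·132 + 44), so 132 ∤ 44.

(⟹) If 132 ∣ n, write n = 132q. Since 132 = 33·4, n = 4·(33q), so 4 ∣ n; and since 132 = 12·11, n = 11·(12q), so 11 ∣ n.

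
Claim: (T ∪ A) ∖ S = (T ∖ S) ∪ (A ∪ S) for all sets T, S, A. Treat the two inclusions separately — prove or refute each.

(⟸) This inclusion fails. Take T = ∅, S = {1}, A = ∅; then 1 ∈ (T ∖ S) ∪ (A ∪ S) but 1 ∉ (T ∪ A) ∖ S.

(⟹) Let x ∈ (T ∪ A) ∖ S. Then either x ∈ T and x ∉ S, A; or x ∈ A and x ∉ T, S; or x ∈ T ∩ A and x ∉ S. In each case x ∈ (T ∖ S) ∪ (A ∪ S), so (T ∪ A) ∖ S ⊆ (T ∖ S) ∪ (A ∪ S).

The sets are not equal: only the forward inclusion holds.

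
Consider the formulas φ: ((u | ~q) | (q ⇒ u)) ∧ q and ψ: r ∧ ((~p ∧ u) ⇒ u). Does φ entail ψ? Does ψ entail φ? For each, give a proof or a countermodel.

(⇒) fails and (⇐) fails.

(⇒) This fails. Under q = T, r = F, p = F, u = T, the left side is true but the right side is false.

(⇐) This fails. Under q = F, r = T, p = F, u = F, the left side is false but the right side is true.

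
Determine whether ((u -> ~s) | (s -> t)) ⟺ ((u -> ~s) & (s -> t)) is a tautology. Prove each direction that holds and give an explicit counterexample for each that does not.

Only the converse holds.

Forward direction. This fails. Under t = F, u = F, s = T, the left side is true but the right side is false.

Converse. Assume the antecedent. If t is true, (u -> ~s) | (s -> t) reduces to true regardless of the other variables. If t is false, the antecedent forces (t = F, u = F, s = F) or (t = F, u = T, s = F), and (u -> ~s) | (s -> t) holds there. Either way (u -> ~s) | (s -> t) holds.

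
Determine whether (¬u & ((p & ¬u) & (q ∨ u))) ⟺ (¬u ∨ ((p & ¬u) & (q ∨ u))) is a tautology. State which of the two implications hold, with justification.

Forward direction. Assume the antecedent. If u is true, the antecedent cannot hold. If u is false, ¬u ∨ ((p & ¬u) & (q ∨ u)) reduces to true regardless of the other variables. Either way ¬u ∨ ((p & ¬u) & (q ∨ u)) holds.

Converse. This fails. Under u = F, p = F, q = F, the left side is false but the right side is true.

Not equivalent: only (⇒) holds.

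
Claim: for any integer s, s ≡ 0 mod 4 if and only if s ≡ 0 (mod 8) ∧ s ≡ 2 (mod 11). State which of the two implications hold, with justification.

The forward direction fails; the converse holds.

[⇒] This fails: s = 0 gives 0 ≡ 0 (mod 4) but 0 ≡ 0 (mod 11), so the conjunction on the right does not hold.

[⇐] Conversely, if s ≡ 0 (mod 8) and s ≡ 2 (mod 11), then by the Chinese remainder theorem s ≡ 24 (mod 88). Since 24 ≡ 0 (mod 4) and 4 ∣ 88, we get s ≡ 0 (mod 4).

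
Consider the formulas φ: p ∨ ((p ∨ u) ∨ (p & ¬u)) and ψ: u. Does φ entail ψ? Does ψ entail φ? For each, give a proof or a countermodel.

Only the converse holds.

(⟹) This fails. Under p = T, u = F, the left side is true but the right side is false.

(⟸) Assume the antecedent. If p is true, p ∨ ((p ∨ u) ∨ (p & ¬u)) reduces to true regardless of the other variables. If p is false, the antecedent forces (p = F, u = T), and p ∨ ((p ∨ u) ∨ (p & ¬u)) holds there. Either way p ∨ ((p ∨ u) ∨ (p & ¬u)) holds.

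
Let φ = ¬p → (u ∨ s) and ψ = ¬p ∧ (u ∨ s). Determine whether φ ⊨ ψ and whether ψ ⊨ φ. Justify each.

(⇒) This fails. Under s = F, u = F, p = T, the left side is true but the right side is false.

(⇐) Assume the antecedent. If s is true, ¬p → (u ∨ s) reduces to true regardless of the other variables. If s is false, the antecedent forces (s = F, u = T, p = F), and ¬p → (u ∨ s) holds there. Either way ¬p → (u ∨ s) holds.

Only the reverse direction holds.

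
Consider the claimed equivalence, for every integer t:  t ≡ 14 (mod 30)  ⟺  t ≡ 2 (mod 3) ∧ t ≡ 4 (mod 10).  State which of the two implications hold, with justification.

(⇒) Suppose t ≡ 14 (mod 30); write t = 30j + 14. Since 3 ∣ 30, reducing mod 3 gives t ≡ 14 ≡ 2 (mod 3); since 10 ∣ 30, reducing mod 10 gives t ≡ 14 ≡ 4 (mod 10).

(⇐) Conversely, if t ≡ 2 (mod 3) and t ≡ 4 (mod 10), then by the Chinese remainder theorem t ≡ 14 (mod 30). This is exactly t ≡ 14 (mod 30).

Both directions hold.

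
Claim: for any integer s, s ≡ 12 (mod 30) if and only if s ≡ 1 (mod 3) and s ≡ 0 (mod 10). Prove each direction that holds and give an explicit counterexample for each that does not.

(⟹) This fails: s = 12 gives 12 ≡ 12 (mod 30) but 12 ≡ 0 (mod 3), so the conjunction on the right does not hold.

(⟸) This fails: s = 10 satisfies both congruences on the right (10 ≡ 1 mod 3 and 10 ≡ 0 mod 10) yet 10 ≡ 10 (mod 30), not 12.

(⇒) fails and (⇐) fails.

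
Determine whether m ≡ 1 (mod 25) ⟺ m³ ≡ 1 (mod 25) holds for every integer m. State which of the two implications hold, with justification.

(→) Suppose m ≡ 1 (mod 25). Write m = 25j + 1. Then (25j + 1)³ = 15625j³ + 1875j² + 75j + 1 = 25(625j³ + 75j² + 3j) + 1, so m³ ≡ 1 (mod 25).

(←) Conversely, suppose m³ ≡ 1 (mod 25). The only residue r in {0, …, 24} with r³ ≡ 1 (mod 25) is r = 1, so m ≡ 1 (mod 25).

Both directions hold.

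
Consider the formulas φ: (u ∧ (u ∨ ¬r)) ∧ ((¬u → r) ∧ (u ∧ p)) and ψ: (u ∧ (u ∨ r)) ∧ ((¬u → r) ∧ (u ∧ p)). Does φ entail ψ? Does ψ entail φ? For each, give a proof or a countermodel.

(←) Assume the antecedent. If r is true, the antecedent forces (r = T, p = T, u = T), and the consequent holds there. If r is false, the antecedent forces (r = F, p = T, u = T), and the consequent holds there. Either way the consequent holds.

(→) Assume the antecedent. If r is true, the antecedent forces (r = T, p = T, u = T), and the consequent holds there. If r is false, the antecedent forces (r = F, p = T, u = T), and the consequent holds there. Either way the consequent holds.

Both directions hold; the statement is true.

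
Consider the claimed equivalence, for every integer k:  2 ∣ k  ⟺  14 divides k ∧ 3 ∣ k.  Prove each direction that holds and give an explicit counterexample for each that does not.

(⟹) This fails: take k = 2. Certainly 2 ∣ 2, but 14 ∤ 2.

(⟸) Suppose 14 ∣ k and 3 ∣ k. Any common multiple of 14 and 3 is a multiple of their lcm; here gcd(14, 3) = 1, so lcm(14, 3) = 14·3 = 42, so 42 ∣ k. Since 2 ∣ 42, it follows that 2 ∣ k.

Only the reverse direction holds.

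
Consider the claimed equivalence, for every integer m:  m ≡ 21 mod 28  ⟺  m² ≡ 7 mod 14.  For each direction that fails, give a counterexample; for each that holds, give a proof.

The forward direction holds; the converse fails.

(→) Suppose m ≡ 21 (mod 28). Then m² ≡ 21² = 441 (mod 28), and since 14 ∣ 28, also m² ≡ 7 (mod 14).

(←) This fails: take m = 7. Then 7² = 49 ≡ 7 (mod 14), yet 7 ≡ 7 (mod 28), not 21.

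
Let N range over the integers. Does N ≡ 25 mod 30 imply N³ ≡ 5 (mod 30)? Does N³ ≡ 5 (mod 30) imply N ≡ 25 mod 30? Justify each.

[⇒] This fails: take N = 25. Then 25 ≡ 25 (mod 30), but 25³ = 15625 ≡ 25 (mod 30), not 5.

[⇐] This fails: take N = 5. Then 5³ = 125 ≡ 5 (mod 30), yet 5 ≡ 5 (mod 30), not 25.

Both directions fail.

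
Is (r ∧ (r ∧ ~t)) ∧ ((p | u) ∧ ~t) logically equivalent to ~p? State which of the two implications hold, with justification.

Neither direction holds.

(⇒) This fails. Under t = F, r = T, p = T, u = F, the left side is true but the right side is false.

(⇐) This fails. Under t = F, r = F, p = F, u = F, the left side is false but the right side is true.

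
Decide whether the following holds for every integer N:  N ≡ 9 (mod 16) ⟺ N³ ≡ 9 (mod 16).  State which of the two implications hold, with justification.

Converse. Suppose N³ ≡ 9 (mod 16). The only residue r in {0, …, 15} with r³ ≡ 9 (mod 16) is r = 9, so N ≡ 9 (mod 16).

Forward direction. Suppose N ≡ 9 (mod 16). Write N = 16j + 9. Then (16j + 9)³ = 4096j³ + 6912j² + 3888j + 729 = 16(256j³ + 432j² + 243j + 45) + 9, so N³ ≡ 9 (mod 16).

The biconditional holds.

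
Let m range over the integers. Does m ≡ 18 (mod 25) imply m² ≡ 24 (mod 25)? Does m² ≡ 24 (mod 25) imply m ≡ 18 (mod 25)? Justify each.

[⇒] Suppose m ≡ 18 (mod 25). Write m = 25j + 18. Then (25j + 18)² = 625j² + 900j + 324 = 25(25j² + 36j + 12) + 24, so m² ≡ 24 (mod 25).

[⇐] This fails: take m = 7. Then 7² = 49 ≡ 24 (mod 25), yet 7 ≡ 7 (mod 25), not 18.

Only the forward direction holds.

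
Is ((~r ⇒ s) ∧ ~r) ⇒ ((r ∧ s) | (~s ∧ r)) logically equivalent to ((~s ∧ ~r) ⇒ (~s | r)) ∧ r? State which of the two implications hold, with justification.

Not equivalent: only (⇐) holds.

[⇒] This fails. Under s = F, r = F, the left side is true but the right side is false.

[⇐] Assume the antecedent. If s is true, the antecedent forces (s = T, r = T), and the consequent holds there. If s is false, the consequent reduces to true regardless of the other variables. Either way the consequent holds.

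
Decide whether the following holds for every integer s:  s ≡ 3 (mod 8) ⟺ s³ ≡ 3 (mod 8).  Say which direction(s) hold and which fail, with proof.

(⇒) Suppose s ≡ 3 (mod 8). Write s = 8j + 3. Then (8j + 3)³ = 512j³ + 576j² + 216j + 27 = 8(64j³ + 72j² + 27j + 3) + 3, so s³ ≡ 3 (mod 8).

(⇐) Conversely, suppose s³ ≡ 3 (mod 8). The only residue r in {0, …, 7} with r³ ≡ 3 (mod 8) is r = 3, so s ≡ 3 (mod 8).

The biconditional holds.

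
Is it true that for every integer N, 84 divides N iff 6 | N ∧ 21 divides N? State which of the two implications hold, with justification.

(⇒) holds; (⇐) fails.

(→) If 84 ∣ N, write N = 84q. Since 84 = 14·6, N = 6·(14q), so 6 ∣ N; and since 84 = 4·21, N = 21·(4q), so 21 ∣ N.

(←) This fails: take N = 42. Both 6 ∣ 42 and 21 ∣ 42, yet 42 is not a multiple of 84 (since 42 = 0·84 + 42), so 84 ∤ 42.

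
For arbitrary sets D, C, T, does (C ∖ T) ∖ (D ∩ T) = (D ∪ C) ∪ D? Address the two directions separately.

The sets are not equal: only the forward inclusion holds.

(⟸) This inclusion fails. Take D = {1}, C = ∅, T = ∅; then 1 ∈ (D ∪ C) ∪ D but 1 ∉ (C ∖ T) ∖ (D ∩ T).

(⟹) Let x ∈ (C ∖ T) ∖ (D ∩ T). Then either x ∈ C and x ∉ D, T; or x ∈ D ∩ C and x ∉ T. In each case x ∈ (D ∪ C) ∪ D, so (C ∖ T) ∖ (D ∩ T) ⊆ (D ∪ C) ∪ D.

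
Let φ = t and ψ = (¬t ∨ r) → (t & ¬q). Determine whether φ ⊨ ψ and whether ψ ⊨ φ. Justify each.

(←) Assume the antecedent. If q is true, the antecedent forces (q = T, t = T, r = F), and t holds there. If q is false, the antecedent forces (q = F, t = T, r = F) or (q = F, t = T, r = T), and t holds there. Either way t holds.

(→) This fails. Under q = T, t = T, r = T, the left side is true but the right side is false.

Only the converse holds.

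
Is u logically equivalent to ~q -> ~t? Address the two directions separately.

(→) This fails. Under t = T, q = F, u = T, the left side is true but the right side is false.

(←) This fails. Under t = F, q = F, u = F, the left side is false but the right side is true.

Both directions fail.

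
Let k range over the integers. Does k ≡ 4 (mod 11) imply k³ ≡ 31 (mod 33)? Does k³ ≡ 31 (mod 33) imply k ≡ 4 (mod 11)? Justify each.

(⇐) The residues r modulo 33 with r³ ≡ 31 (mod 33) are exactly {4}, and each is ≡ 4 (mod 11).

(⇒) This fails: take k = 15. Then 15 ≡ 4 (mod 11), but 15³ = 3375 ≡ 9 (mod 33), not 31.

Only the reverse direction holds.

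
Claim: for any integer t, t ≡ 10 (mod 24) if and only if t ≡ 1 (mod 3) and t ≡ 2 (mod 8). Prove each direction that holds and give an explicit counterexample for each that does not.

Both directions hold; the statement is true.

(⇒) Suppose t ≡ 10 (mod 24); write t = 24j + 10. Since 3 ∣ 24, reducing mod 3 gives t ≡ 10 ≡ 1 (mod 3); since 8 ∣ 24, reducing mod 8 gives t ≡ 10 ≡ 2 (mod 8).

(⇐) Conversely, if t ≡ 1 (mod 3) and t ≡ 2 (mod 8), then by the Chinese remainder theorem t ≡ 10 (mod 24). This is exactly t ≡ 10 (mod 24).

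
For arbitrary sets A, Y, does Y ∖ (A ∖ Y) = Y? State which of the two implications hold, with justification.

The two sets are equal.

(⊆) Let x ∈ Y ∖ (A ∖ Y). Then either x ∈ Y and x ∉ A; or x ∈ A ∩ Y. In each case x ∈ Y, so Y ∖ (A ∖ Y) ⊆ Y.

(⊇) Let x ∈ Y. Then either x ∈ Y and x ∉ A; or x ∈ A ∩ Y. In each case x ∈ Y ∖ (A ∖ Y), so Y ⊆ Y ∖ (A ∖ Y).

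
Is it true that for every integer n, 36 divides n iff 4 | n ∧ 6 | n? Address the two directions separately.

Not equivalent: only (⇒) holds.

[⇒] If 36 ∣ n, write n = 36q. Since 36 = 9·4, n = 4·(9q), so 4 ∣ n; and since 36 = 6·6, n = 6·(6q), so 6 ∣ n.

[⇐] This fails: take n = 12. Both 4 ∣ 12 and 6 ∣ 12, yet 12 is not a multiple of 36 (since 12 = 0·36 + 12), so 36 ∤ 12.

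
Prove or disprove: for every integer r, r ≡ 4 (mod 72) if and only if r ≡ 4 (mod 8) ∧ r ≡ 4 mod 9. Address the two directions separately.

Both implications hold.

[⇒] Suppose r ≡ 4 (mod 72); write r = 72j + 4. Since 8 ∣ 72, reducing mod 8 gives r ≡ 4 (mod 8); since 9 ∣ 72, reducing mod 9 gives r ≡ 4 (mod 9).

[⇐] Conversely, if r ≡ 4 (mod 8) and r ≡ 4 (mod 9), then by the Chinese remainder theorem r ≡ 4 (mod 72). This is exactly r ≡ 4 (mod 72).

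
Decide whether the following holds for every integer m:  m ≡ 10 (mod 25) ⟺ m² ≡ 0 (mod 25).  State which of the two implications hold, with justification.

(⟹) Suppose m ≡ 10 (mod 25). Write m = 25j + 10. Then (25j + 10)² = 625j² + 500j + 100 = 25(25j² + 20j + 4) + 0, so m² ≡ 0 (mod 25).

(⟸) This fails: take m = 0. Then 0² = 0 ≡ 0 (mod 25), yet 0 ≡ 0 (mod 25), not 10.

The forward direction holds; the converse fails.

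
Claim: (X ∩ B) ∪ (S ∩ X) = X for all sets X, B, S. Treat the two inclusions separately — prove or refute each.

Reverse inclusion. This inclusion fails. Take X = {1}, B = ∅, S = ∅; then 1 ∈ X but 1 ∉ (X ∩ B) ∪ (S ∩ X).

Forward inclusion. Let x ∈ (X ∩ B) ∪ (S ∩ X). Then either x ∈ X ∩ B and x ∉ S; or x ∈ X ∩ S and x ∉ B; or x ∈ X ∩ B ∩ S. In each case x ∈ X, so (X ∩ B) ∪ (S ∩ X) ⊆ X.

The sets are not equal: only the forward inclusion holds.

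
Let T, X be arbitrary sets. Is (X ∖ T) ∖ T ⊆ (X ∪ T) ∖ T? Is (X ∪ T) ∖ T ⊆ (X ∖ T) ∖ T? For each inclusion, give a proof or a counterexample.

(⟹) Let x ∈ (X ∖ T) ∖ T. Then x ∈ X and x ∉ T, from which x ∈ (X ∪ T) ∖ T.

(⟸) Let x ∈ (X ∪ T) ∖ T. Then x ∈ X and x ∉ T, from which x ∈ (X ∖ T) ∖ T.

Both inclusions hold; the sets are equal.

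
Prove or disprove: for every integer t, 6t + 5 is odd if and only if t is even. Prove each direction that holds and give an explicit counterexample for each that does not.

[⇐] Suppose t is even. Since 6 is even, 6t is even for every t, so 6t + 5 has the same parity as 5, which is odd. Hence 6t + 5 is odd.

[⇒] This fails: take t = 1. Then 6t + 5 = 11, which is odd, yet t = 1 is odd, not even.

Only the converse holds.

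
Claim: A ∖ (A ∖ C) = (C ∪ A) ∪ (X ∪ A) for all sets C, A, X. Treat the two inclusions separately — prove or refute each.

The sets are not equal: only the forward inclusion holds.

(⊆) Let x ∈ A ∖ (A ∖ C). Then either x ∈ C ∩ A and x ∉ X; or x ∈ C ∩ A ∩ X. In each case x ∈ (C ∪ A) ∪ (X ∪ A), so A ∖ (A ∖ C) ⊆ (C ∪ A) ∪ (X ∪ A).

(⊇) This inclusion fails. Take C = {1}, A = ∅, X = ∅; then 1 ∈ (C ∪ A) ∪ (X ∪ A) but 1 ∉ A ∖ (A ∖ C).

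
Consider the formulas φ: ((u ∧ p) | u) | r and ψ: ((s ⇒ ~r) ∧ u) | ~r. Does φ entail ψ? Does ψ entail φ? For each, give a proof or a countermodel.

Forward direction. This fails. Under u = F, p = F, r = T, s = F, the left side is true but the right side is false.

Converse. This fails. Under u = F, p = F, r = F, s = F, the left side is false but the right side is true.

Neither direction holds.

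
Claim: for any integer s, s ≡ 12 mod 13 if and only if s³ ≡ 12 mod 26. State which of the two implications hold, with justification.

(⇒) fails and (⇐) fails.

[⇒] This fails: take s = 25. Then 25 ≡ 12 (mod 13), but 25³ = 15625 ≡ 25 (mod 26), not 12.

[⇐] This fails: take s = 4. Then 4³ = 64 ≡ 12 (mod 26), yet 4 ≡ 4 (mod 13), not 12.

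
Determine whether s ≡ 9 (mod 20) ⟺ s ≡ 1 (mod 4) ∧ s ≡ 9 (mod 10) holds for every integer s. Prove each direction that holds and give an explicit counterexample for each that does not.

(←) If s ≡ 1 (mod 4) and s ≡ 9 (mod 10), then by the Chinese remainder theorem s ≡ 9 (mod 20). This is exactly s ≡ 9 (mod 20).

(→) Suppose s ≡ 9 (mod 20); write s = 20j + 9. Since 4 ∣ 20, reducing mod 4 gives s ≡ 9 ≡ 1 (mod 4); since 10 ∣ 20, reducing mod 10 gives s ≡ 9 (mod 10).

Both implications hold.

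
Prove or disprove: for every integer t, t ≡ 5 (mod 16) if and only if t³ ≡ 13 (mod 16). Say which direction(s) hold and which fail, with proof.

[⇒] Suppose t ≡ 5 (mod 16). Write t = 16j + 5. Then (16j + 5)³ = 4096j³ + 3840j² + 1200j + 125 = 16(256j³ + 240j² + 75j + 7) + 13, so t³ ≡ 13 (mod 16).

[⇐] Conversely, suppose t³ ≡ 13 (mod 16). The only residue r in {0, …, 15} with r³ ≡ 13 (mod 16) is r = 5, so t ≡ 5 (mod 16).

The biconditional holds.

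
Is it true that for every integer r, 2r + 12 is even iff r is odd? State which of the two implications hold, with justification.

(⇒) fails; (⇐) holds.

[⇐] Suppose r is odd. Since 2 is even, 2r is even for every r, so 2r + 12 has the same parity as 12, which is even. Hence 2r + 12 is even.

[⇒] This fails: take r = 2. Then 2r + 12 = 16, which is even, yet r = 2 is even, not odd.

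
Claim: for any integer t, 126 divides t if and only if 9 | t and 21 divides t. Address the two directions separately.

(⇒) If 126 ∣ t, write t = 126q. Since 126 = 14·9, t = 9·(14q), so 9 ∣ t; and since 126 = 6·21, t = 21·(6q), so 21 ∣ t.

(⇐) This fails: take t = 63. Both 9 ∣ 63 and 21 ∣ 63, yet 63 is not a multiple of 126 (since 63 = 0·126 + 63), so 126 ∤ 63.

Only the forward direction holds.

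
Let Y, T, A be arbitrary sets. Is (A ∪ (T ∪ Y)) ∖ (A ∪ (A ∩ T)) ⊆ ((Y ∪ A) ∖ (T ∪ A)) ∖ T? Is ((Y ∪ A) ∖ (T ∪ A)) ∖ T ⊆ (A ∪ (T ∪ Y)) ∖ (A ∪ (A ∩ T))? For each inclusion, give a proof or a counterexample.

Reverse inclusion. Let x ∈ ((Y ∪ A) ∖ (T ∪ A)) ∖ T. Then x ∈ Y and x ∉ T, A, from which x ∈ (A ∪ (T ∪ Y)) ∖ (A ∪ (A ∩ T)).

Forward inclusion. This inclusion fails. Take Y = ∅, T = {1}, A = ∅; then 1 ∈ (A ∪ (T ∪ Y)) ∖ (A ∪ (A ∩ T)) but 1 ∉ ((Y ∪ A) ∖ (T ∪ A)) ∖ T.

Only the reverse inclusion holds.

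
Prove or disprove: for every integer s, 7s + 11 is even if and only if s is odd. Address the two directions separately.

(⇒) Suppose 7s + 11 is even. Since 7 is odd, 7s and s have the same parity, so 7s + 11 ≡ s + 11 (mod 2). As 11 is odd, 7s + 11 is even exactly when s is odd. Thus s is odd.

(⇐) Conversely, suppose s is odd; write s = 2j + 1. Then 7s + 11 = 7·(2j + 1) + 11 = 2·7j + 18, which is even.

Both implications hold.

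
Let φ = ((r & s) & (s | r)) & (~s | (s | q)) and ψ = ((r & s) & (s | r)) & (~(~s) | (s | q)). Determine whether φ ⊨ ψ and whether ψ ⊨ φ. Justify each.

Equivalent; both directions hold.

(→) Assume the antecedent. If r is true, the antecedent forces (r = T, s = T, q = F) or (r = T, s = T, q = T), and the consequent holds there. If r is false, the antecedent cannot hold. Either way the consequent holds.

(←) Assume the antecedent. If r is true, the antecedent forces (r = T, s = T, q = F) or (r = T, s = T, q = T), and the consequent holds there. If r is false, the antecedent cannot hold. Either way the consequent holds.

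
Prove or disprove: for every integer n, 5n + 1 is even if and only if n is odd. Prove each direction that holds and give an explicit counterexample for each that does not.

(⟹) Suppose 5n + 1 is even. Since 5 is odd, 5n and n have the same parity, so 5n + 1 ≡ n + 1 (mod 2). As 1 is odd, 5n + 1 is even exactly when n is odd. Thus n is odd.

(⟸) Conversely, suppose n is odd; write n = 2j + 1. Then 5n + 1 = 5·(2j + 1) + 1 = 2·5j + 6, which is even.

Both implications hold.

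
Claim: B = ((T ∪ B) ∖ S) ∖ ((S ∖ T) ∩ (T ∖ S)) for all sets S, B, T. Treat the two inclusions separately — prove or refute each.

(⊆) fails and (⊇) fails.

Forward inclusion. This inclusion fails. Take S = {1}, B = {1}, T = ∅; then 1 ∈ B but 1 ∉ ((T ∪ B) ∖ S) ∖ ((S ∖ T) ∩ (T ∖ S)).

Reverse inclusion. This inclusion fails. Take S = ∅, B = ∅, T = {1}; then 1 ∈ ((T ∪ B) ∖ S) ∖ ((S ∖ T) ∩ (T ∖ S)) but 1 ∉ B.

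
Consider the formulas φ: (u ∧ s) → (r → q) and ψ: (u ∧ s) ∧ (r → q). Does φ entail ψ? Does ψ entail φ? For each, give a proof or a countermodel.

Forward direction. This fails. Under u = F, q = F, s = F, r = F, the left side is true but the right side is false.

Converse. Assume the antecedent. If q is true, (u ∧ s) → (r → q) reduces to true regardless of the other variables. If q is false, the antecedent forces (u = T, q = F, s = T, r = F), and (u ∧ s) → (r → q) holds there. Either way (u ∧ s) → (r → q) holds.

(⇒) fails; (⇐) holds.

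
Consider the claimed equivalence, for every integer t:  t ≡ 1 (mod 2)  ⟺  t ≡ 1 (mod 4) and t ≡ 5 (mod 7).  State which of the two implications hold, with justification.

(⟸) If t ≡ 1 (mod 4) and t ≡ 5 (mod 7), then by the Chinese remainder theorem t ≡ 5 (mod 28). Since 5 ≡ 1 (mod 2) and 2 ∣ 28, we get t ≡ 1 (mod 2).

(⟹) This fails: t = 1 gives 1 ≡ 1 (mod 2) but 1 ≡ 1 (mod 7), so the conjunction on the right does not hold.

Only the converse holds.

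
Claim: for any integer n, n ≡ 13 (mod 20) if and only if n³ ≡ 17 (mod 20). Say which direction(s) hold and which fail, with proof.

Both directions hold.

(⟹) Suppose n ≡ 13 (mod 20). Write n = 20j + 13. Then (20j + 13)³ = 8000j³ + 15600j² + 10140j + 2197 = 20(400j³ + 780j² + 507j + 109) + 17, so n³ ≡ 17 (mod 20).

(⟸) Conversely, suppose n³ ≡ 17 (mod 20). The only residue r in {0, …, 19} with r³ ≡ 17 (mod 20) is r = 13, so n ≡ 13 (mod 20).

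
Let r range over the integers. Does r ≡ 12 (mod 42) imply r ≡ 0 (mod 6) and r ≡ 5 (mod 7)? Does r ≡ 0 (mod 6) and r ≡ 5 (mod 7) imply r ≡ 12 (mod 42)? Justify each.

[⇐] If r ≡ 0 (mod 6) and r ≡ 5 (mod 7), then by the Chinese remainder theorem r ≡ 12 (mod 42). This is exactly r ≡ 12 (mod 42).

[⇒] Suppose r ≡ 12 (mod 42); write r = 42j + 12. Since 6 ∣ 42, reducing mod 6 gives r ≡ 12 ≡ 0 (mod 6); since 7 ∣ 42, reducing mod 7 gives r ≡ 12 ≡ 5 (mod 7).

Both directions hold.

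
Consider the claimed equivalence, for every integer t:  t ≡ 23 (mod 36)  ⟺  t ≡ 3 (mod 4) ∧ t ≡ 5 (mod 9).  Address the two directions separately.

Both directions hold; the statement is true.

[⇒] Suppose t ≡ 23 (mod 36); write t = 36j + 23. Since 4 ∣ 36, reducing mod 4 gives t ≡ 23 ≡ 3 (mod 4); since 9 ∣ 36, reducing mod 9 gives t ≡ 23 ≡ 5 (mod 9).

[⇐] Conversely, if t ≡ 3 (mod 4) and t ≡ 5 (mod 9), then by the Chinese remainder theorem t ≡ 23 (mod 36). This is exactly t ≡ 23 (mod 36).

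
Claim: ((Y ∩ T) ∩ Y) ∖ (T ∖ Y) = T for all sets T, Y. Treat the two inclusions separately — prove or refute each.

Only the forward inclusion holds.

Forward inclusion. Let x ∈ ((Y ∩ T) ∩ Y) ∖ (T ∖ Y). Then x ∈ T ∩ Y, from which x ∈ T.

Reverse inclusion. This inclusion fails. Take T = {1}, Y = ∅; then 1 ∈ T but 1 ∉ ((Y ∩ T) ∩ Y) ∖ (T ∖ Y).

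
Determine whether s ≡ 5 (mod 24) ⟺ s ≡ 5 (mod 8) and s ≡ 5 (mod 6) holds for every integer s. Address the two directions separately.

Both directions hold.

[⇐] If s ≡ 5 (mod 8) and s ≡ 5 (mod 6), then by the Chinese remainder theorem s ≡ 5 (mod 24). This is exactly s ≡ 5 (mod 24).

[⇒] Suppose s ≡ 5 (mod 24); write s = 24j + 5. Since 8 ∣ 24, reducing mod 8 gives s ≡ 5 (mod 8); since 6 ∣ 24, reducing mod 6 gives s ≡ 5 (mod 6).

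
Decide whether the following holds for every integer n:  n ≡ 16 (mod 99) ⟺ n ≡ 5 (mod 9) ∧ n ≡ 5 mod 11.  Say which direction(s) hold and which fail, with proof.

(→) This fails: n = 16 gives 16 ≡ 16 (mod 99) but 16 ≡ 7 (mod 9), so the conjunction on the right does not hold.

(←) This fails: n = 5 satisfies both congruences on the right (5 ≡ 5 mod 9 and 5 ≡ 5 mod 11) yet 5 ≡ 5 (mod 99), not 16.

Both directions fail.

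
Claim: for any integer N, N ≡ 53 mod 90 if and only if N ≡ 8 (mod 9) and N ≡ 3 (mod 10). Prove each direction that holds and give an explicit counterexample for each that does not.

Both implications hold.

Forward direction. Suppose N ≡ 53 (mod 90); write N = 90j + 53. Since 9 ∣ 90, reducing mod 9 gives N ≡ 53 ≡ 8 (mod 9); since 10 ∣ 90, reducing mod 10 gives N ≡ 53 ≡ 3 (mod 10).

Converse. If N ≡ 8 (mod 9) and N ≡ 3 (mod 10), then by the Chinese remainder theorem N ≡ 53 (mod 90). This is exactly N ≡ 53 (mod 90).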